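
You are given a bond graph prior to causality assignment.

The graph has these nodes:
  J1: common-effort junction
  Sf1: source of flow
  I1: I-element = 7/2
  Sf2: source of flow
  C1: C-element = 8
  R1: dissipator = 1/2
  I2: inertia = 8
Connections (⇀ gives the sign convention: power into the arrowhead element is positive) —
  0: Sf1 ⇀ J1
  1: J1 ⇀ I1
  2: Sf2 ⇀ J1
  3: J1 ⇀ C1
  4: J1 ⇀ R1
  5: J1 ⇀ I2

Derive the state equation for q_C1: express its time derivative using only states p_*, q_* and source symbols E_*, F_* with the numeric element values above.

#0 |Sf1  (Sf1: flow source, stroke at near end)
#2 |Sf2  (source Sf2 imposes f)
#1 |I1  (prefer integral on I1)
#3 |J1  (C1 outputs effort q/C1)
#4 |R1  (J1: bond 3 brought effort, rest push out)
#5 |I2  (common-e at J1 fixed by 3)

dq_C1/dt = F_Sf1 + F_Sf2 - 2*p_I1/7 - p_I2/8 - q_C1/4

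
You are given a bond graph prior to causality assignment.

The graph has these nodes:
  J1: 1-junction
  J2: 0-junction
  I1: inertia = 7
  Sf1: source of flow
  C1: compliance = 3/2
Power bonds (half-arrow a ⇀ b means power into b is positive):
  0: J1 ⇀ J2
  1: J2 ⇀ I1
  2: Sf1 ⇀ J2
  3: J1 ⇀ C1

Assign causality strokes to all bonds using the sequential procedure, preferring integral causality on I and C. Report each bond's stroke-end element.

b0 stroke→J2
b1 stroke→I1
b2 stroke→Sf1
b3 stroke→J1

b2 stroke→Sf1  (source Sf1 imposes f)
b1 stroke→I1  (I1: I, integral causality)
b0 stroke→J2  (only one effort-in slot at J2)
b3 stroke→J1  (J1 flow already set via bond 0)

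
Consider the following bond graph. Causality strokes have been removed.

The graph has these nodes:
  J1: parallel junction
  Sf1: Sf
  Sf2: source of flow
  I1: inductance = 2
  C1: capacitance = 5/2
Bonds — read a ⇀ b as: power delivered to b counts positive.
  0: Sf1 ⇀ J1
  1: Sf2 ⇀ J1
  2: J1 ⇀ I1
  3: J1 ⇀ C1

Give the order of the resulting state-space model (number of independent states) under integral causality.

2  (C1, I1 all integral)

b0 |Sf1  (Sf1 fixes flow; stroke at Sf1)
b1 |Sf2  (source Sf2 imposes f)
b2 |I1  (I1 outputs flow p/I1)
b3 |J1  (only one effort-in slot at J1)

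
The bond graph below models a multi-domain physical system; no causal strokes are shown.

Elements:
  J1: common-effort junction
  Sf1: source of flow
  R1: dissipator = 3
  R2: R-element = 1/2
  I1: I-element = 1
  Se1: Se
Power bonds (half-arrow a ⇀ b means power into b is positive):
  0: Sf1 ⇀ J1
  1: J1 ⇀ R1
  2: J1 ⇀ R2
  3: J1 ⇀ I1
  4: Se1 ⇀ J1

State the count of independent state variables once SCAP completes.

b0 |Sf1  (Sf1: flow source, stroke at near end)
b4 |J1  (Se1 fixes effort; stroke away)
b1 |R1  (J1: bond 4 brought effort, rest push out)
b2 |R2  (0-jn J1 has e-setter on 4)
b3 |I1  (J1 effort already set via bond 4)

1  (I1 all integral)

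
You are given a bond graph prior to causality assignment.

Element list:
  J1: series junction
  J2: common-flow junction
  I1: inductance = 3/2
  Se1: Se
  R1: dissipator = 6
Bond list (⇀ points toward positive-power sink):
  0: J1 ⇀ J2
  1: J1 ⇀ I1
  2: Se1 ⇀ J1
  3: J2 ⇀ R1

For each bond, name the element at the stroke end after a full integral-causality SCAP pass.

b0 stroke→J1
b1 stroke→I1
b2 stroke→J1
b3 stroke→J2

bond 2 stroke at J1  (source Se1 imposes e)
bond 1 stroke at I1  (prefer integral on I1)
bond 0 stroke at J1  (common-f at J1 fixed by 1)
bond 3 stroke at J2  (1-jn J2 has f-setter on 0)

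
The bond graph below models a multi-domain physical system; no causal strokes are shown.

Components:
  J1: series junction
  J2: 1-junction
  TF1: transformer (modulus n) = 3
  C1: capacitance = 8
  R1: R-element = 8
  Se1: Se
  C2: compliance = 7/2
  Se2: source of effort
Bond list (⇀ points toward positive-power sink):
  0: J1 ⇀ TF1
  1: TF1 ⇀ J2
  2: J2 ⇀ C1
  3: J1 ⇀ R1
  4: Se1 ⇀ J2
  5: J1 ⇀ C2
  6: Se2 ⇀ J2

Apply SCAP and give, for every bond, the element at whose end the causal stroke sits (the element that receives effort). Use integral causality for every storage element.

b0 stroke at J1
b1 stroke at TF1
b2 stroke at J2
b3 stroke at R1
b4 stroke at J2
b5 stroke at J1
b6 stroke at J2

β4 stroke at J2  (Se1 fixes effort; stroke away)
β6 stroke at J2  (Se2 fixes effort; stroke away)
β2 stroke at J2  (prefer integral on C1)
β1 stroke at TF1  (J2: last free bond brings flow in)
β0 stroke at J1  (through TF1, causality passes straight; one stroke at TF1)
β5 stroke at J1  (C2 integral (e out))
β3 stroke at R1  (closing 1-jn rule on J1)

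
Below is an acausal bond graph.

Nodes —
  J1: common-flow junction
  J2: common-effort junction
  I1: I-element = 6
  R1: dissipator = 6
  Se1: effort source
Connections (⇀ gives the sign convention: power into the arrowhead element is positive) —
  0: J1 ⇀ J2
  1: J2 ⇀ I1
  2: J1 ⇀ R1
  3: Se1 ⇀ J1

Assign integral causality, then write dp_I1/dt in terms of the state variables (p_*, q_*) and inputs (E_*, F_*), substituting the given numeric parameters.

dp_I1/dt = E_Se1 - p_I1

bond 3 →J1  (source Se1 imposes e)
bond 1 →I1  (I1 outputs flow p/I1)
bond 0 →J2  (J2: last free bond brings effort in)
bond 2 →J1  (1-jn J1 has f-setter on 0)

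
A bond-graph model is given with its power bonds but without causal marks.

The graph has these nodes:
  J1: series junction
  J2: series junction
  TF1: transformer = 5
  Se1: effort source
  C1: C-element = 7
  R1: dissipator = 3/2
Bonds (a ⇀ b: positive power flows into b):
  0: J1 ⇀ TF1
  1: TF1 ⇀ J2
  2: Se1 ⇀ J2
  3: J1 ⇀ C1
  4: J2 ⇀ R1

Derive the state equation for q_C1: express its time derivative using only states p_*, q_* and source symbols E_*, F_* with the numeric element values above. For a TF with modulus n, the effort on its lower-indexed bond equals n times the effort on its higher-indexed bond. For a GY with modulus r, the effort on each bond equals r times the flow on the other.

bond 2 |J2  (Se1: effort source, stroke at far end)
bond 3 |J1  (C1 integral (e out))
bond 0 |TF1  (closing 1-jn rule on J1)
bond 1 |J2  (through TF1, causality passes straight; one stroke at TF1)
bond 4 |R1  (only one flow-in slot at J2)

dq_C1/dt = 2*E_Se1/15 - 2*q_C1/525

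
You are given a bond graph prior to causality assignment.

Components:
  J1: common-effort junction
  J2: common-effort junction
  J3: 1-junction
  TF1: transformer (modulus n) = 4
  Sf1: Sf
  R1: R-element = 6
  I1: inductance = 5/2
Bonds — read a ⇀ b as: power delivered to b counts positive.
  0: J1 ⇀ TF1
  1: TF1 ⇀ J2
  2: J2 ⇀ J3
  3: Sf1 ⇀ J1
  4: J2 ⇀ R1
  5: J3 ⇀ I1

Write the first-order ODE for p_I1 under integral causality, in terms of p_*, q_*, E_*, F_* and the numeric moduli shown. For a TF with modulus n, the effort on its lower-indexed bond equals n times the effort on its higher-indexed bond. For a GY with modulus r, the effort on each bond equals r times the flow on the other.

dp_I1/dt = 24*F_Sf1 - 12*p_I1/5

#3 stroke at Sf1  (Sf1 (Sf) sets flow on bond)
#0 stroke at J1  (closing 0-jn rule on J1)
#1 stroke at TF1  (TF1 one-in-one-out from 0)
#5 stroke at I1  (I1 integral (f out))
#2 stroke at J3  (J3 flow already set via bond 5)
#4 stroke at J2  (J2 needs exactly one e-in)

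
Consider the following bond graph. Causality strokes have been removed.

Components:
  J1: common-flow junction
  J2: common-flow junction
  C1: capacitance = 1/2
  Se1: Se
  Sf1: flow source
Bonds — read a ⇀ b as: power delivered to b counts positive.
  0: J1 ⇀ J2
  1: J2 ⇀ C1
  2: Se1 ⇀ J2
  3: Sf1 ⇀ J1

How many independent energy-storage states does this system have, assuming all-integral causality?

bond 2 →J2  (Se1: effort source, stroke at far end)
bond 3 →Sf1  (Sf1 (Sf) sets flow on bond)
bond 0 →J1  (J1 flow already set via bond 3)
bond 1 →J2  (1-jn J2 has f-setter on 0)

1  (C1 all integral)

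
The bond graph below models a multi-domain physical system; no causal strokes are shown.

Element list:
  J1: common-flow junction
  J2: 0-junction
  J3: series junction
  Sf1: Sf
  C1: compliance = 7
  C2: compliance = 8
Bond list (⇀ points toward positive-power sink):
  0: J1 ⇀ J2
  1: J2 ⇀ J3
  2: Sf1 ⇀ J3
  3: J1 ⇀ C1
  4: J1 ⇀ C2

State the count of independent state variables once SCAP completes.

2  (C1, C2 all integral)

β2 |Sf1  (Sf1: flow source, stroke at near end)
β1 |J3  (1-jn J3 has f-setter on 2)
β0 |J2  (closing 0-jn rule on J2)
β3 |J1  (common-f at J1 fixed by 0)
β4 |J1  (J1 flow already set via bond 0)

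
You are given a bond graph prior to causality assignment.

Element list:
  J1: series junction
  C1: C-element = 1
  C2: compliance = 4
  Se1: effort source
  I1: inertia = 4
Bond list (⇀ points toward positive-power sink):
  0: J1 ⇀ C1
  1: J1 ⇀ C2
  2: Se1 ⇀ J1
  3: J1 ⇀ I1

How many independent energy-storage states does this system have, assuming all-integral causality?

3  (C1, C2, I1 all integral)

#2 stroke→J1  (Se1: effort source, stroke at far end)
#0 stroke→J1  (prefer integral on C1)
#1 stroke→J1  (C2 outputs effort q/C2)
#3 stroke→I1  (closing 1-jn rule on J1)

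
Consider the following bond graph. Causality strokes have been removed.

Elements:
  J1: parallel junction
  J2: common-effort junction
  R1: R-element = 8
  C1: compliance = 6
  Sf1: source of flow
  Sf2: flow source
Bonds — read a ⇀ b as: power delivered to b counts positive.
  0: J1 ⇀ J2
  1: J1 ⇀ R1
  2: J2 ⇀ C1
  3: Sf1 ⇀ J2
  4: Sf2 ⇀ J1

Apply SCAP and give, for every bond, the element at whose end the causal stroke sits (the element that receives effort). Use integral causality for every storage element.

β3 stroke→Sf1  (Sf1 fixes flow; stroke at Sf1)
β4 stroke→Sf2  (Sf2: flow source, stroke at near end)
β2 stroke→J2  (C1 outputs effort q/C1)
β0 stroke→J1  (common-e at J2 fixed by 2)
β1 stroke→R1  (J1 effort already set via bond 0)

bond 0 stroke at J1
bond 1 stroke at R1
bond 2 stroke at J2
bond 3 stroke at Sf1
bond 4 stroke at Sf2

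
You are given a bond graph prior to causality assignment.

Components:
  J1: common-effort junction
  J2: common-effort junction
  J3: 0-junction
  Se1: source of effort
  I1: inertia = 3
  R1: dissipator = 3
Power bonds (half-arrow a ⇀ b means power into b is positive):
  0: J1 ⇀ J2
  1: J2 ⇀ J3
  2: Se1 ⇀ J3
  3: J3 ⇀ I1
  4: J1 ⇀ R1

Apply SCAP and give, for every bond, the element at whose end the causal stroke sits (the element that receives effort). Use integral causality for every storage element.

β0 →J1
β1 →J2
β2 →J3
β3 →I1
β4 →R1

b2 stroke at J3  (Se1 fixes effort; stroke away)
b1 stroke at J2  (0-jn J3 has e-setter on 2)
b3 stroke at I1  (0-jn J3 has e-setter on 2)
b0 stroke at J1  (0-jn J2 has e-setter on 1)
b4 stroke at R1  (common-e at J1 fixed by 0)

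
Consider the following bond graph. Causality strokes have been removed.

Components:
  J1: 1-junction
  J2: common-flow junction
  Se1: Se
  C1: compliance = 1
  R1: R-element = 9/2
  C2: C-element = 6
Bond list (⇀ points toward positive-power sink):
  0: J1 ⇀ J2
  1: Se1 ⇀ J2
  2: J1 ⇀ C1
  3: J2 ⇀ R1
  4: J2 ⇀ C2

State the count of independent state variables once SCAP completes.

b1 stroke at J2  (Se1: effort source, stroke at far end)
b2 stroke at J1  (C1 integral (e out))
b0 stroke at J2  (J1: last free bond brings flow in)
b4 stroke at J2  (prefer integral on C2)
b3 stroke at R1  (J2 needs exactly one f-in)

2  (C1, C2 all integral)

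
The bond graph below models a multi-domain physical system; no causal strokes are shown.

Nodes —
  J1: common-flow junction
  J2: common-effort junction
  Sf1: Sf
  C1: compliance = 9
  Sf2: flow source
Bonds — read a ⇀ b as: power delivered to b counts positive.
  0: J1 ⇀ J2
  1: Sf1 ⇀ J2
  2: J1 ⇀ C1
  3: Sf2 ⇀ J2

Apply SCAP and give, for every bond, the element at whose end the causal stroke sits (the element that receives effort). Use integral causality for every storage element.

b0 |J2
b1 |Sf1
b2 |J1
b3 |Sf2

bond 1 stroke→Sf1  (Sf1: flow source, stroke at near end)
bond 3 stroke→Sf2  (Sf2 (Sf) sets flow on bond)
bond 0 stroke→J2  (only one effort-in slot at J2)
bond 2 stroke→J1  (J1: bond 0 brought flow, rest push out)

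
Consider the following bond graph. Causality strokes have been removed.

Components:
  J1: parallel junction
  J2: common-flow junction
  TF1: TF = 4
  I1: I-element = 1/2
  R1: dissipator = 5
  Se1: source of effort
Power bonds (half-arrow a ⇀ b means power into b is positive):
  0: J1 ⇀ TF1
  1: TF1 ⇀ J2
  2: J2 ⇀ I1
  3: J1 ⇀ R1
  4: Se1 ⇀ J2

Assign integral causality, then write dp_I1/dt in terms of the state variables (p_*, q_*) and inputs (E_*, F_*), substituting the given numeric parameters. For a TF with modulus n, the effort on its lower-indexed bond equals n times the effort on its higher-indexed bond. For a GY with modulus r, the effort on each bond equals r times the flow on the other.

b4 |J2  (source Se1 imposes e)
b2 |I1  (I1: I, integral causality)
b1 |J2  (common-f at J2 fixed by 2)
b0 |TF1  (TF1: transformer flips bond 1)
b3 |J1  (only one effort-in slot at J1)

dp_I1/dt = E_Se1 - 5*p_I1/8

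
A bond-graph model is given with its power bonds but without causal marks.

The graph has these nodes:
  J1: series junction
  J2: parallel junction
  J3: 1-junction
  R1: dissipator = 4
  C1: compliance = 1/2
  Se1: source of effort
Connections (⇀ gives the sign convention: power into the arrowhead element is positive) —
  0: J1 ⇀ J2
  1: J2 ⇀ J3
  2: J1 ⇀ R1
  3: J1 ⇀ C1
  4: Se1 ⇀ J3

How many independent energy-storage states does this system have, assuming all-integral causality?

1  (C1 all integral)

b4 stroke→J3  (Se1 (Se) sets effort on bond)
b1 stroke→J2  (J3 needs exactly one f-in)
b0 stroke→J1  (0-jn J2 has e-setter on 1)
b3 stroke→J1  (C1 outputs effort q/C1)
b2 stroke→R1  (J1: last free bond brings flow in)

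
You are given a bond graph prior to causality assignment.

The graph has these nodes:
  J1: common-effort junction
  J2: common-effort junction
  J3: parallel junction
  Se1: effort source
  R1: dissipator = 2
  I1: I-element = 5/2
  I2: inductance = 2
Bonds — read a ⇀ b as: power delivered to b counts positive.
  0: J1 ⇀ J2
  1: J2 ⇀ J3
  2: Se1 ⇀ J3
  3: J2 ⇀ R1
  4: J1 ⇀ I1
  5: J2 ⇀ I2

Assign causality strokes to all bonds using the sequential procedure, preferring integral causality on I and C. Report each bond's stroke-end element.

bond 2 stroke at J3  (source Se1 imposes e)
bond 1 stroke at J2  (J3 effort already set via bond 2)
bond 0 stroke at J1  (0-jn J2 has e-setter on 1)
bond 3 stroke at R1  (J2: bond 1 brought effort, rest push out)
bond 5 stroke at I2  (J2 effort already set via bond 1)
bond 4 stroke at I1  (J1 effort already set via bond 0)

#0 |J1
#1 |J2
#2 |J3
#3 |R1
#4 |I1
#5 |I2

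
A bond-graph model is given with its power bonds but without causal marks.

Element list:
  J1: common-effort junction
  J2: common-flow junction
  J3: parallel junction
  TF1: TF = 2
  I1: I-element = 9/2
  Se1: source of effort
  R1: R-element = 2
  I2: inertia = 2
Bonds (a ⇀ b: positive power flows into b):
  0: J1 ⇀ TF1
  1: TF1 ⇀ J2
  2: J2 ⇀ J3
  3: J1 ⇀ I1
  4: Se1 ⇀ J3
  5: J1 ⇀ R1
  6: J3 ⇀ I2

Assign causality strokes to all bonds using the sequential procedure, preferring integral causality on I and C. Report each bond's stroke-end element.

β4 stroke at J3  (Se1: effort source, stroke at far end)
β2 stroke at J2  (common-e at J3 fixed by 4)
β6 stroke at I2  (common-e at J3 fixed by 4)
β1 stroke at TF1  (only one flow-in slot at J2)
β0 stroke at J1  (TF1 one-in-one-out from 1)
β3 stroke at I1  (J1: bond 0 brought effort, rest push out)
β5 stroke at R1  (0-jn J1 has e-setter on 0)

β0 |J1
β1 |TF1
β2 |J2
β3 |I1
β4 |J3
β5 |R1
β6 |I2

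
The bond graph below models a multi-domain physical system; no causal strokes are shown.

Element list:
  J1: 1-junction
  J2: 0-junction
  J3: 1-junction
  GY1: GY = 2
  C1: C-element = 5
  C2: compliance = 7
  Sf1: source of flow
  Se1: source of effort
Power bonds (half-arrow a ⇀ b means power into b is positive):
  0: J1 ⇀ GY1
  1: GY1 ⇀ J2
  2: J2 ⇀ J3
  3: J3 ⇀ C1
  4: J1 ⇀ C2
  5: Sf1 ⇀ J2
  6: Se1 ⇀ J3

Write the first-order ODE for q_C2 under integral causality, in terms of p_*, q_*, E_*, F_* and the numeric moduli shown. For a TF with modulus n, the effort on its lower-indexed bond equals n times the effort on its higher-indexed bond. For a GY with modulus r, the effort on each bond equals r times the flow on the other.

#5 |Sf1  (Sf1 (Sf) sets flow on bond)
#6 |J3  (Se1: effort source, stroke at far end)
#3 |J3  (C1 integral (e out))
#2 |J2  (closing 1-jn rule on J3)
#1 |GY1  (J2: bond 2 brought effort, rest push out)
#0 |GY1  (GY1 both-in/both-out from 1)
#4 |J1  (J1: bond 0 brought flow, rest push out)

dq_C2/dt = -E_Se1/2 + q_C1/10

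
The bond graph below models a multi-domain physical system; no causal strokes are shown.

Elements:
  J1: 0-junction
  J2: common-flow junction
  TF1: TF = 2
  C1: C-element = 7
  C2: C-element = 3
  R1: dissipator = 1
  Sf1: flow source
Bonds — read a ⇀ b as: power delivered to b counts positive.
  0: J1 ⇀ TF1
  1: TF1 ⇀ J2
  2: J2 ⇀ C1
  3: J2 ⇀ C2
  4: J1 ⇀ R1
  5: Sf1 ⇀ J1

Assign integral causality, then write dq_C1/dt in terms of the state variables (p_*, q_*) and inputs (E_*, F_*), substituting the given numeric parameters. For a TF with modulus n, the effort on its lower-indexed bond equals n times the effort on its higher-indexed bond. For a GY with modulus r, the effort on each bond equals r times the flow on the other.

bond 5 stroke→Sf1  (Sf1: flow source, stroke at near end)
bond 2 stroke→J2  (C1 integral (e out))
bond 3 stroke→J2  (prefer integral on C2)
bond 1 stroke→TF1  (closing 1-jn rule on J2)
bond 0 stroke→J1  (through TF1, causality passes straight; one stroke at TF1)
bond 4 stroke→R1  (common-e at J1 fixed by 0)

dq_C1/dt = 2*F_Sf1 - 4*q_C1/7 - 4*q_C2/3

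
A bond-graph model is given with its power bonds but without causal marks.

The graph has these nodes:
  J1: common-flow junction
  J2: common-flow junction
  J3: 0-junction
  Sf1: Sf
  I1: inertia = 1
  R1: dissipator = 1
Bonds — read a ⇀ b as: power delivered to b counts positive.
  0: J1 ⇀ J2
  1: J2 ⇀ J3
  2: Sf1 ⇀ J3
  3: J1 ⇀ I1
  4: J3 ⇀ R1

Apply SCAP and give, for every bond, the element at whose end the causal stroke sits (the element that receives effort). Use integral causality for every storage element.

bond 0 →J1
bond 1 →J2
bond 2 →Sf1
bond 3 →I1
bond 4 →J3

#2 stroke at Sf1  (Sf1 (Sf) sets flow on bond)
#3 stroke at I1  (I1: I, integral causality)
#0 stroke at J1  (J1 flow already set via bond 3)
#1 stroke at J2  (common-f at J2 fixed by 0)
#4 stroke at J3  (only one effort-in slot at J3)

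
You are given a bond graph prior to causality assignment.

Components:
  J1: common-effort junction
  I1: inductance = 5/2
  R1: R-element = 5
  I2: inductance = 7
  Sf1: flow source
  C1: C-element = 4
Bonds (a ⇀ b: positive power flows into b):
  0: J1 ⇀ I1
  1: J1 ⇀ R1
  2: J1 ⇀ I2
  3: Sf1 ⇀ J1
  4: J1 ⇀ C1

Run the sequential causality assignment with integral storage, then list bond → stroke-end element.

bond 0 |I1
bond 1 |R1
bond 2 |I2
bond 3 |Sf1
bond 4 |J1

#3 |Sf1  (Sf1: flow source, stroke at near end)
#0 |I1  (I1 outputs flow p/I1)
#2 |I2  (I2: I, integral causality)
#4 |J1  (C1 integral (e out))
#1 |R1  (0-jn J1 has e-setter on 4)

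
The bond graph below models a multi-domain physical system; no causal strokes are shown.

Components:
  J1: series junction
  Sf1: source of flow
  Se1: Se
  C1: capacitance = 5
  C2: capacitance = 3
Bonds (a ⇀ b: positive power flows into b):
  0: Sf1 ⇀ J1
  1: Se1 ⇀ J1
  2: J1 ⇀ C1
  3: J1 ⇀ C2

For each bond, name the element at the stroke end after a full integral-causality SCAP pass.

β0 stroke at Sf1  (Sf1 fixes flow; stroke at Sf1)
β1 stroke at J1  (Se1: effort source, stroke at far end)
β2 stroke at J1  (1-jn J1 has f-setter on 0)
β3 stroke at J1  (common-f at J1 fixed by 0)

b0 →Sf1
b1 →J1
b2 →J1
b3 →J1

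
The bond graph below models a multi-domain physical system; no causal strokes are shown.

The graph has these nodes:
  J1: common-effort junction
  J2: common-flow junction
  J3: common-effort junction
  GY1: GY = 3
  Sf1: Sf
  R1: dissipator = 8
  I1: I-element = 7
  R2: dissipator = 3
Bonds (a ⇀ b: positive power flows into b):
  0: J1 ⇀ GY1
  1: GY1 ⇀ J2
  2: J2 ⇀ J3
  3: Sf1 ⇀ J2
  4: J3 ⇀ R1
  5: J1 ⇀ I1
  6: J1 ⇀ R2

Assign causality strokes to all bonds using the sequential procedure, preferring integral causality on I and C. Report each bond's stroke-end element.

#3 stroke→Sf1  (Sf1 fixes flow; stroke at Sf1)
#1 stroke→J2  (1-jn J2 has f-setter on 3)
#2 stroke→J2  (1-jn J2 has f-setter on 3)
#4 stroke→J3  (J3 needs exactly one e-in)
#0 stroke→J1  (GY GY1: same side as bond 1)
#5 stroke→I1  (0-jn J1 has e-setter on 0)
#6 stroke→R2  (common-e at J1 fixed by 0)

β0 stroke→J1
β1 stroke→J2
β2 stroke→J2
β3 stroke→Sf1
β4 stroke→J3
β5 stroke→I1
β6 stroke→R2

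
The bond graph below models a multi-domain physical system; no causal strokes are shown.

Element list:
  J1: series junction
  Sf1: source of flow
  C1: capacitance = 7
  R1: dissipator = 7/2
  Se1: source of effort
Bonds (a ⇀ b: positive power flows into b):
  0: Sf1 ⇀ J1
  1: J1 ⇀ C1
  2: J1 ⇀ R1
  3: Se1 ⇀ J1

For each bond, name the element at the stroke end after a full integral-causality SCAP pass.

bond 0 stroke at Sf1
bond 1 stroke at J1
bond 2 stroke at J1
bond 3 stroke at J1

b0 stroke→Sf1  (Sf1: flow source, stroke at near end)
b3 stroke→J1  (Se1 fixes effort; stroke away)
b1 stroke→J1  (J1 flow already set via bond 0)
b2 stroke→J1  (common-f at J1 fixed by 0)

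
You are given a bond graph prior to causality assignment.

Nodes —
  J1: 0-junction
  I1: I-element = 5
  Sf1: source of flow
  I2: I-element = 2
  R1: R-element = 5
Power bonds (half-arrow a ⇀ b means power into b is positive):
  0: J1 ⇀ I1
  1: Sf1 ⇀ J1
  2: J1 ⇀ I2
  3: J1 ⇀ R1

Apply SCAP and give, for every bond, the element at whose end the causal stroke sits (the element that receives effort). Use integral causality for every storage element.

b1 stroke→Sf1  (Sf1 (Sf) sets flow on bond)
b0 stroke→I1  (I1 integral (f out))
b2 stroke→I2  (I2 integral (f out))
b3 stroke→J1  (only one effort-in slot at J1)

b0 |I1
b1 |Sf1
b2 |I2
b3 |J1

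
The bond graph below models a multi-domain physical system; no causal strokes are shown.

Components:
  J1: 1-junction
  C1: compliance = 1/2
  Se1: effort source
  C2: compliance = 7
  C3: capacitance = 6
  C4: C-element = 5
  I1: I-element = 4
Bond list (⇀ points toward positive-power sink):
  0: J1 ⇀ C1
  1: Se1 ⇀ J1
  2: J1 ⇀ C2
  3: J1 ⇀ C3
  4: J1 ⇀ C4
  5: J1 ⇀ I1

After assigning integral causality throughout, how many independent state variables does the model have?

b1 |J1  (Se1 (Se) sets effort on bond)
b0 |J1  (prefer integral on C1)
b2 |J1  (C2 outputs effort q/C2)
b3 |J1  (prefer integral on C3)
b4 |J1  (C4 integral (e out))
b5 |I1  (J1: last free bond brings flow in)

5  (C1, C2, C3, C4, I1 all integral)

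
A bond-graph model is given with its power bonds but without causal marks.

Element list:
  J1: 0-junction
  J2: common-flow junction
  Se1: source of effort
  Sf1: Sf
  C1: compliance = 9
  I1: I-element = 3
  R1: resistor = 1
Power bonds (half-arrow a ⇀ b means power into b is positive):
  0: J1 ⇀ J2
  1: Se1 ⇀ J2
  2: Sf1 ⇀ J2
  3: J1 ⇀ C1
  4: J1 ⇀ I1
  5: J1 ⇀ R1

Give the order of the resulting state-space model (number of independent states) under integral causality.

b1 stroke→J2  (Se1 (Se) sets effort on bond)
b2 stroke→Sf1  (Sf1 (Sf) sets flow on bond)
b0 stroke→J2  (J2 flow already set via bond 2)
b3 stroke→J1  (C1: C, integral causality)
b4 stroke→I1  (J1 effort already set via bond 3)
b5 stroke→R1  (J1 effort already set via bond 3)

2  (C1, I1 all integral)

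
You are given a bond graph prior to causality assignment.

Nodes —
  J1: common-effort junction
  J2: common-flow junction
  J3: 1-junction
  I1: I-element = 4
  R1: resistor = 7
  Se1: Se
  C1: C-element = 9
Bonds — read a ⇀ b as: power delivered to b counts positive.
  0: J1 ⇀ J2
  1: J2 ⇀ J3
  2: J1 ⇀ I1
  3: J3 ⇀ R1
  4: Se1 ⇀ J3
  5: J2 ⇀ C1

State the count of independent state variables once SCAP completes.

2  (C1, I1 all integral)

b4 |J3  (source Se1 imposes e)
b2 |I1  (I1 outputs flow p/I1)
b0 |J1  (J1: last free bond brings effort in)
b1 |J2  (J2 flow already set via bond 0)
b5 |J2  (J2 flow already set via bond 0)
b3 |J3  (J3 flow already set via bond 1)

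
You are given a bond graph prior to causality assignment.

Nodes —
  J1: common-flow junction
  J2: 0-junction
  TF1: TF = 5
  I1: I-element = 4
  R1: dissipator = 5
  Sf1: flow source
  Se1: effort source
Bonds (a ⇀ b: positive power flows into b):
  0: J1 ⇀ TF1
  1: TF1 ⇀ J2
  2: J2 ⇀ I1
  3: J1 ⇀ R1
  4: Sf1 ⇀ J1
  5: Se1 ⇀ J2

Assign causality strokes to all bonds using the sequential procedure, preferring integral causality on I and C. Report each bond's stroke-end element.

bond 4 stroke→Sf1  (Sf1: flow source, stroke at near end)
bond 5 stroke→J2  (Se1: effort source, stroke at far end)
bond 0 stroke→J1  (common-f at J1 fixed by 4)
bond 3 stroke→J1  (J1 flow already set via bond 4)
bond 1 stroke→TF1  (J2 effort already set via bond 5)
bond 2 stroke→I1  (common-e at J2 fixed by 5)

#0 stroke at J1
#1 stroke at TF1
#2 stroke at I1
#3 stroke at J1
#4 stroke at Sf1
#5 stroke at J2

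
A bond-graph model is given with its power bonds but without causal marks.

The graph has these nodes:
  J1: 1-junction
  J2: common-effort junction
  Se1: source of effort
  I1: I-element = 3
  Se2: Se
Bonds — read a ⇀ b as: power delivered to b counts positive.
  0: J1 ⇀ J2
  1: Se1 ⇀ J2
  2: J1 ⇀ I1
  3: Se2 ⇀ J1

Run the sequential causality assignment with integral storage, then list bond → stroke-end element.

b0 stroke at J1
b1 stroke at J2
b2 stroke at I1
b3 stroke at J1

b1 →J2  (Se1: effort source, stroke at far end)
b3 →J1  (Se2 (Se) sets effort on bond)
b0 →J1  (J2: bond 1 brought effort, rest push out)
b2 →I1  (only one flow-in slot at J1)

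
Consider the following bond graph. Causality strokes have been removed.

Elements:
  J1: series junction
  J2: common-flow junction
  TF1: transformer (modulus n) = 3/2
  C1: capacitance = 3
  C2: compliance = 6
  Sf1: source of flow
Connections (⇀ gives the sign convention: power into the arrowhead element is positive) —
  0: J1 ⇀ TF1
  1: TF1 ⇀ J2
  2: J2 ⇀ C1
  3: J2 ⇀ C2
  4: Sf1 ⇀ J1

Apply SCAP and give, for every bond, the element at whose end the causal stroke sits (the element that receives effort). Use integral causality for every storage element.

bond 0 stroke at J1
bond 1 stroke at TF1
bond 2 stroke at J2
bond 3 stroke at J2
bond 4 stroke at Sf1

#4 →Sf1  (source Sf1 imposes f)
#0 →J1  (J1 flow already set via bond 4)
#1 →TF1  (TF1: transformer flips bond 0)
#2 →J2  (1-jn J2 has f-setter on 1)
#3 →J2  (J2: bond 1 brought flow, rest push out)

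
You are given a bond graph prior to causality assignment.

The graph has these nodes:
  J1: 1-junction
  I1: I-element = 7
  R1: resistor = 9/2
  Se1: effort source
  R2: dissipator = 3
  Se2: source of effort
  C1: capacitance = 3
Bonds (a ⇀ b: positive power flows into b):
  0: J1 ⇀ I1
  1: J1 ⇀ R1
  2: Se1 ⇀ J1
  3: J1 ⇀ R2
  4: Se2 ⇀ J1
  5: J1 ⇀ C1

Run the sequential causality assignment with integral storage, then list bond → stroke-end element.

bond 0 stroke at I1
bond 1 stroke at J1
bond 2 stroke at J1
bond 3 stroke at J1
bond 4 stroke at J1
bond 5 stroke at J1

b2 →J1  (Se1: effort source, stroke at far end)
b4 →J1  (Se2: effort source, stroke at far end)
b0 →I1  (I1 outputs flow p/I1)
b1 →J1  (common-f at J1 fixed by 0)
b3 →J1  (common-f at J1 fixed by 0)
b5 →J1  (J1 flow already set via bond 0)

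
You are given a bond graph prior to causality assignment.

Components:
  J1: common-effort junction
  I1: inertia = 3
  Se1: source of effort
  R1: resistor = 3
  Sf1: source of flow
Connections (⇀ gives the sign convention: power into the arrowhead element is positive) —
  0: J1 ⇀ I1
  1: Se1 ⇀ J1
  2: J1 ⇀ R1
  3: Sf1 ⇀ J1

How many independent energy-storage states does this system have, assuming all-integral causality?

b1 stroke→J1  (Se1: effort source, stroke at far end)
b3 stroke→Sf1  (source Sf1 imposes f)
b0 stroke→I1  (J1: bond 1 brought effort, rest push out)
b2 stroke→R1  (J1 effort already set via bond 1)

1  (I1 all integral)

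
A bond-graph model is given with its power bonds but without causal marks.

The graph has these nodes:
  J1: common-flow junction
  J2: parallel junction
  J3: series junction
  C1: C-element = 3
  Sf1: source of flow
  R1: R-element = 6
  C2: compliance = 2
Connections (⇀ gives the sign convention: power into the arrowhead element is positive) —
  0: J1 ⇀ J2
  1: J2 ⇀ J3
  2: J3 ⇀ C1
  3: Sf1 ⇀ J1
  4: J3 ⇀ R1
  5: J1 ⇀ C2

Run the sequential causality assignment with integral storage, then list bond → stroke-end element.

β3 stroke at Sf1  (Sf1 fixes flow; stroke at Sf1)
β0 stroke at J1  (1-jn J1 has f-setter on 3)
β5 stroke at J1  (common-f at J1 fixed by 3)
β1 stroke at J2  (J2: last free bond brings effort in)
β2 stroke at J3  (J3 flow already set via bond 1)
β4 stroke at J3  (J3: bond 1 brought flow, rest push out)

#0 stroke→J1
#1 stroke→J2
#2 stroke→J3
#3 stroke→Sf1
#4 stroke→J3
#5 stroke→J1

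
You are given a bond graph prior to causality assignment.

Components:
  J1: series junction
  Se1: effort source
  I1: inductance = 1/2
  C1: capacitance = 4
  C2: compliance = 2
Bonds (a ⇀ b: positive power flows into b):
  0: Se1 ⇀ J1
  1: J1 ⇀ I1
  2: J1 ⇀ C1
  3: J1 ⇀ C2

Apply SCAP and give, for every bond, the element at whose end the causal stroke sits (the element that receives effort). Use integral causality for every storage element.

b0 stroke at J1  (Se1: effort source, stroke at far end)
b1 stroke at I1  (I1 integral (f out))
b2 stroke at J1  (1-jn J1 has f-setter on 1)
b3 stroke at J1  (common-f at J1 fixed by 1)

β0 →J1
β1 →I1
β2 →J1
β3 →J1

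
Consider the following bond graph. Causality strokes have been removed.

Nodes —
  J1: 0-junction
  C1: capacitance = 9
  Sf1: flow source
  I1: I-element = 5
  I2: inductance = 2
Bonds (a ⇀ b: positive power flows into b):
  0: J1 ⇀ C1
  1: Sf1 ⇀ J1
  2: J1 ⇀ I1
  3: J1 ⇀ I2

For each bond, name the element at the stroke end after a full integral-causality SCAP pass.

bond 0 stroke→J1
bond 1 stroke→Sf1
bond 2 stroke→I1
bond 3 stroke→I2

b1 stroke at Sf1  (Sf1 fixes flow; stroke at Sf1)
b0 stroke at J1  (prefer integral on C1)
b2 stroke at I1  (common-e at J1 fixed by 0)
b3 stroke at I2  (0-jn J1 has e-setter on 0)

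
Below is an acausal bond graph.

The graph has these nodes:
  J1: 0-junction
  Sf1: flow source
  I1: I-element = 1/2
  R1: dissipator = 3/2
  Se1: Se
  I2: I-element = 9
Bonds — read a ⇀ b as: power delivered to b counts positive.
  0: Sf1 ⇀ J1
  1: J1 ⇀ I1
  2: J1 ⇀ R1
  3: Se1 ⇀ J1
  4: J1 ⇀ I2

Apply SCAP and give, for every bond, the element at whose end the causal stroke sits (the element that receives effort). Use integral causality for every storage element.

bond 0 →Sf1
bond 1 →I1
bond 2 →R1
bond 3 →J1
bond 4 →I2

#0 stroke at Sf1  (Sf1 fixes flow; stroke at Sf1)
#3 stroke at J1  (Se1: effort source, stroke at far end)
#1 stroke at I1  (J1: bond 3 brought effort, rest push out)
#2 stroke at R1  (0-jn J1 has e-setter on 3)
#4 stroke at I2  (0-jn J1 has e-setter on 3)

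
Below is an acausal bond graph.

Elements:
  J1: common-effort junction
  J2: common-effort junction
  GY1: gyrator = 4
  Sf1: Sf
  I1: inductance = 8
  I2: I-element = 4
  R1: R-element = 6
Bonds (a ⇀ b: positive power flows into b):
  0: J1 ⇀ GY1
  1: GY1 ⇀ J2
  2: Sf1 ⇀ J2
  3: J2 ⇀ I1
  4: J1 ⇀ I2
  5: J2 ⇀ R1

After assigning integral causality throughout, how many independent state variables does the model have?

2  (I1, I2 all integral)

b2 →Sf1  (Sf1 (Sf) sets flow on bond)
b3 →I1  (I1 integral (f out))
b4 →I2  (I2 outputs flow p/I2)
b0 →J1  (J1: last free bond brings effort in)
b1 →J2  (GY1: gyrator matches bond 0)
b5 →R1  (0-jn J2 has e-setter on 1)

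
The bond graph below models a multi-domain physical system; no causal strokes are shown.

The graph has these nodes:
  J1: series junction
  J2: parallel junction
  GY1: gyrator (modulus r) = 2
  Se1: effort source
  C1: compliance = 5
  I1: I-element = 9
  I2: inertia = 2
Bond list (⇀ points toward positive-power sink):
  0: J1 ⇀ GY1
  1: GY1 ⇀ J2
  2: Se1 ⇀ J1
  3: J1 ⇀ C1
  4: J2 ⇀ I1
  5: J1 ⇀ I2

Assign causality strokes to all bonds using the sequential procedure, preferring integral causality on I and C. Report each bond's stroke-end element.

β0 |J1
β1 |J2
β2 |J1
β3 |J1
β4 |I1
β5 |I2

#2 stroke at J1  (Se1: effort source, stroke at far end)
#3 stroke at J1  (C1 integral (e out))
#4 stroke at I1  (prefer integral on I1)
#1 stroke at J2  (only one effort-in slot at J2)
#0 stroke at J1  (through GY1, causality inverts; strokes same side of GY1)
#5 stroke at I2  (J1: last free bond brings flow in)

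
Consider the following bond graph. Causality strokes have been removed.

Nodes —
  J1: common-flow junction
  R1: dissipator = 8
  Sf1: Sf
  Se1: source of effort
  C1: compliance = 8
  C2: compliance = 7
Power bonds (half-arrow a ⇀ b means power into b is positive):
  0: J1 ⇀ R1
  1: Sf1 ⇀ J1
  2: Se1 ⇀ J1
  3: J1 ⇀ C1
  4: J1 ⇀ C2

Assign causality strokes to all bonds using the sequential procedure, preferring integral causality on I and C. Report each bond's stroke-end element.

β0 stroke at J1
β1 stroke at Sf1
β2 stroke at J1
β3 stroke at J1
β4 stroke at J1

b1 |Sf1  (Sf1 (Sf) sets flow on bond)
b2 |J1  (Se1 fixes effort; stroke away)
b0 |J1  (J1: bond 1 brought flow, rest push out)
b3 |J1  (common-f at J1 fixed by 1)
b4 |J1  (1-jn J1 has f-setter on 1)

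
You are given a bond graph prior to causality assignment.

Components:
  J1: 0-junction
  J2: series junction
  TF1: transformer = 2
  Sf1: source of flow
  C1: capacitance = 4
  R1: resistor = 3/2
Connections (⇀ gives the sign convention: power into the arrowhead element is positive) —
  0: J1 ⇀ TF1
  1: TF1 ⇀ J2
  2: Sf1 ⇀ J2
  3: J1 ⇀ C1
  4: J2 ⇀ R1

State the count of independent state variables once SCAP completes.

1  (C1 all integral)

#2 stroke at Sf1  (Sf1: flow source, stroke at near end)
#1 stroke at J2  (J2 flow already set via bond 2)
#4 stroke at J2  (J2: bond 2 brought flow, rest push out)
#0 stroke at TF1  (TF TF1: opposite of bond 1)
#3 stroke at J1  (closing 0-jn rule on J1)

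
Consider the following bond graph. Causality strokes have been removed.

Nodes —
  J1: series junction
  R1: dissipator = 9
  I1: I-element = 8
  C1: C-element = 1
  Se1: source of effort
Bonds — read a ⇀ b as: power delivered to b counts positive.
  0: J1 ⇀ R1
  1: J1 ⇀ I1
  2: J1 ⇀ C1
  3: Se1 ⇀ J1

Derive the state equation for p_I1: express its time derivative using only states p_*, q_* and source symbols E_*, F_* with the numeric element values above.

dp_I1/dt = E_Se1 - 9*p_I1/8 - q_C1

bond 3 stroke→J1  (source Se1 imposes e)
bond 1 stroke→I1  (I1 integral (f out))
bond 0 stroke→J1  (common-f at J1 fixed by 1)
bond 2 stroke→J1  (J1: bond 1 brought flow, rest push out)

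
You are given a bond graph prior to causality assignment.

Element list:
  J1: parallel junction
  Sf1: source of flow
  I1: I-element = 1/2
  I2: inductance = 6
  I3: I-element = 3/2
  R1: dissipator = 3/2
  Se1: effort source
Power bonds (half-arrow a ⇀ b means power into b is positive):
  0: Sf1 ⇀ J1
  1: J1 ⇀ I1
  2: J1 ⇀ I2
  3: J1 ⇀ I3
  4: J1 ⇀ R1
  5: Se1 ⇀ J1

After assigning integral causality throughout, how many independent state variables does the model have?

3  (I1, I2, I3 all integral)

#0 |Sf1  (Sf1 fixes flow; stroke at Sf1)
#5 |J1  (source Se1 imposes e)
#1 |I1  (common-e at J1 fixed by 5)
#2 |I2  (0-jn J1 has e-setter on 5)
#3 |I3  (J1 effort already set via bond 5)
#4 |R1  (J1: bond 5 brought effort, rest push out)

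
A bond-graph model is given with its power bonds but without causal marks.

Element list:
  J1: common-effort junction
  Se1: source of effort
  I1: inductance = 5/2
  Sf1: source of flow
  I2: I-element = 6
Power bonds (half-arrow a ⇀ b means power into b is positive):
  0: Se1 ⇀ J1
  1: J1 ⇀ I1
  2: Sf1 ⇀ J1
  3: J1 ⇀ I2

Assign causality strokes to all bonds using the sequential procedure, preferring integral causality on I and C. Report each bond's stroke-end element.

b0 →J1  (Se1 (Se) sets effort on bond)
b2 →Sf1  (Sf1 fixes flow; stroke at Sf1)
b1 →I1  (J1 effort already set via bond 0)
b3 →I2  (common-e at J1 fixed by 0)

bond 0 →J1
bond 1 →I1
bond 2 →Sf1
bond 3 →I2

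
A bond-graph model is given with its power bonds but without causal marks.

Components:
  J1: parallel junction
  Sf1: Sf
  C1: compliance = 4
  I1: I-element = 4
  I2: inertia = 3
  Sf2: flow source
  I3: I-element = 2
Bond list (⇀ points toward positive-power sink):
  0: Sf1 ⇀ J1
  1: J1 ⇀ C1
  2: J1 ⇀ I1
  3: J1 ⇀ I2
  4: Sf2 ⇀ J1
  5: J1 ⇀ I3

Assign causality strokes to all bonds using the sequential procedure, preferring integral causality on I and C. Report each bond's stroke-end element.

b0 stroke→Sf1  (source Sf1 imposes f)
b4 stroke→Sf2  (Sf2: flow source, stroke at near end)
b1 stroke→J1  (C1 integral (e out))
b2 stroke→I1  (J1 effort already set via bond 1)
b3 stroke→I2  (J1 effort already set via bond 1)
b5 stroke→I3  (common-e at J1 fixed by 1)

bond 0 →Sf1
bond 1 →J1
bond 2 →I1
bond 3 →I2
bond 4 →Sf2
bond 5 →I3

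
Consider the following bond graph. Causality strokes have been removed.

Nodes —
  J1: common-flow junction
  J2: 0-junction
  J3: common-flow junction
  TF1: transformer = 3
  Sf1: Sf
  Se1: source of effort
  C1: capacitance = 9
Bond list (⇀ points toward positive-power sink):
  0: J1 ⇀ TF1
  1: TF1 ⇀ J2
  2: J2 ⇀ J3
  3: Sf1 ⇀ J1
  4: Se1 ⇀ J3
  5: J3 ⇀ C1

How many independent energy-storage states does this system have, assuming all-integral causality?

1  (C1 all integral)

b3 stroke at Sf1  (Sf1: flow source, stroke at near end)
b4 stroke at J3  (Se1 fixes effort; stroke away)
b0 stroke at J1  (1-jn J1 has f-setter on 3)
b1 stroke at TF1  (TF1 one-in-one-out from 0)
b2 stroke at J2  (only one effort-in slot at J2)
b5 stroke at J3  (J3 flow already set via bond 2)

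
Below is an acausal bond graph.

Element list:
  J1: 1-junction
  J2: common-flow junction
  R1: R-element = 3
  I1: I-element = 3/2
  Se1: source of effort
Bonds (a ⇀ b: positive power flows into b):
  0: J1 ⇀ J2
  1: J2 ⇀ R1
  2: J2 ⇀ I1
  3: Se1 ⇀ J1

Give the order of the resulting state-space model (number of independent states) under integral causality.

1  (I1 all integral)

bond 3 |J1  (Se1 (Se) sets effort on bond)
bond 0 |J2  (only one flow-in slot at J1)
bond 2 |I1  (I1: I, integral causality)
bond 1 |J2  (J2: bond 2 brought flow, rest push out)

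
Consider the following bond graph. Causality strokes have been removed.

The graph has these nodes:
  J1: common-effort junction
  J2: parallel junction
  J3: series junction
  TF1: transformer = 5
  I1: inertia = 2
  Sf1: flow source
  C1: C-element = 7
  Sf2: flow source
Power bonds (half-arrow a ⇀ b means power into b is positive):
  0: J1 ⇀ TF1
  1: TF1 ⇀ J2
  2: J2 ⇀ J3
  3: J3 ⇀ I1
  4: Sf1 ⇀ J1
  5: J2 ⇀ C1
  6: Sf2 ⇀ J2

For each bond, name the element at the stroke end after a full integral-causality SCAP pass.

β0 |J1
β1 |TF1
β2 |J3
β3 |I1
β4 |Sf1
β5 |J2
β6 |Sf2

β4 |Sf1  (Sf1 fixes flow; stroke at Sf1)
β6 |Sf2  (Sf2: flow source, stroke at near end)
β0 |J1  (J1 needs exactly one e-in)
β1 |TF1  (TF1: transformer flips bond 0)
β3 |I1  (I1 integral (f out))
β2 |J3  (J3 flow already set via bond 3)
β5 |J2  (only one effort-in slot at J2)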